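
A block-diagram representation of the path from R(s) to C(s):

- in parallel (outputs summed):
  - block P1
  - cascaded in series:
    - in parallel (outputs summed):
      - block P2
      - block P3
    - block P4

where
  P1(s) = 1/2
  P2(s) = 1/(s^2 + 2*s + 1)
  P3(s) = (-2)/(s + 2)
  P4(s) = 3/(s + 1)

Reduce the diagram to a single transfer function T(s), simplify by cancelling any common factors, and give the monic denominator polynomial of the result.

Step 1 - combine P2, P3 in parallel -> (-2*s^2 - 3*s)/(s^3 + 4*s^2 + 5*s + 2)
Step 2 - series reduction of (P2+P3), P4 -> (-6*s^2 - 9*s)/(s^4 + 5*s^3 + 9*s^2 + 7*s + 2)
Step 3 - reduce the parallel group P1, ((P2+P3)*P4) -> (s^4 + 5*s^3 - 3*s^2 - 11*s + 2)/(2*s^4 + 10*s^3 + 18*s^2 + 14*s + 4)
T(s) is the step-3 result (common factors already cancelled). Leading coefficient of the denominator: 2. Divide through by 2 for the monic polynomial.

Final answer: s^4 + 5*s^3 + 9*s^2 + 7*s + 2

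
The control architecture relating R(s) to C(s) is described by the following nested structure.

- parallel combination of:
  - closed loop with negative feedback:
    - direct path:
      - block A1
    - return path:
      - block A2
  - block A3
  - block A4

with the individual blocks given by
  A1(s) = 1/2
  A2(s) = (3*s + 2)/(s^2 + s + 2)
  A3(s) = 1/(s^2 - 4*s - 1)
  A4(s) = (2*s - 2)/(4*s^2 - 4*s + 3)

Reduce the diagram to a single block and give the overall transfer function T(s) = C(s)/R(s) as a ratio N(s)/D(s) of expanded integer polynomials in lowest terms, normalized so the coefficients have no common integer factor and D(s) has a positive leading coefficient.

First reduce the diagram to T(s).

Step 1. apply the feedback formula to A1, A2: (s^2 + s + 2)/(2*s^2 + 5*s + 6)
Step 2. combine [A1/(1+A1*A2)], A3, A4 in parallel - this is the overall T(s), already in the required normalized form

Answer: (4*s^6 - 12*s^5 + s^4 - 47*s^3 + 3*s^2 + 18*s + 24)/(8*s^6 - 20*s^5 - 46*s^4 - 61*s^3 + 44*s^2 - 63*s - 18)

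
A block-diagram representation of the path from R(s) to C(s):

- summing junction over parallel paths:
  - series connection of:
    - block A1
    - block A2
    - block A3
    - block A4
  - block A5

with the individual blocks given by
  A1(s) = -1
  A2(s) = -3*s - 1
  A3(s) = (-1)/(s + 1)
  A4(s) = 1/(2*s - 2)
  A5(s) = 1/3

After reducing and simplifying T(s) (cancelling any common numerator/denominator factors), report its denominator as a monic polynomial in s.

[1] multiply A1, A2, A3, A4 (series) gives (-3*s - 1)/(2*s^2 - 2)
[2] combine (A1*A2*A3*A4), A5 in parallel gives (2*s^2 - 9*s - 5)/(6*s^2 - 6)
No further cancellation is possible in the step-2 result, so that is T(s). Its denominator becomes monic after dividing by the leading coefficient 6.

Therefore the answer is s^2 - 1.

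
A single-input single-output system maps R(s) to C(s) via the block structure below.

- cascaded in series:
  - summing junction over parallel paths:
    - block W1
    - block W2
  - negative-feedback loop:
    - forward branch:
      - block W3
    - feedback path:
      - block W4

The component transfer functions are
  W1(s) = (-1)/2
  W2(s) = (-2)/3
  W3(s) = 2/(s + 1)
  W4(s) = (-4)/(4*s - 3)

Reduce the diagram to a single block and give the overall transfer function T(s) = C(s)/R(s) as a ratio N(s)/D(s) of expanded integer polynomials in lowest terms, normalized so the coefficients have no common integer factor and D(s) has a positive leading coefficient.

Step 1: parallel reduction of W1, W2: (-7)/6
Step 2: close the feedback loop around W3, W4: (8*s - 6)/(4*s^2 + s - 11)
Step 3: series reduction of (W1+W2), [W3/(1+W3*W4)], giving the overall T(s)

Hence the answer: (21 - 28*s)/(12*s^2 + 3*s - 33)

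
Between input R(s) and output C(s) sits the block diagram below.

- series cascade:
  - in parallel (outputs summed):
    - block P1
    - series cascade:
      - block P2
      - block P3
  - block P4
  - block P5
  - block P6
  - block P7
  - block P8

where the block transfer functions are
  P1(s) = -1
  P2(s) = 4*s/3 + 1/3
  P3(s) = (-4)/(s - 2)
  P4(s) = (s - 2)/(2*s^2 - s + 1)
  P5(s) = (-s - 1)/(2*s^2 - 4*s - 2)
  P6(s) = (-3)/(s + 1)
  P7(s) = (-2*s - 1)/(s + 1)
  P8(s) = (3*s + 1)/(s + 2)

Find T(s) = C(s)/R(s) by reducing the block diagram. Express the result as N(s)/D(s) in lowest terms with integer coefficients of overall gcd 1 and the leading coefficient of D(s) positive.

Step 1: series reduction of P2, P3, giving (-16*s - 4)/(3*s - 6)
Step 2: combine P1, (P2*P3) in parallel, giving (2 - 19*s)/(3*s - 6)
Step 3: cascade (P1+(P2*P3)), P4, P5, P6, P7, P8, which is the overall transfer function T(s) = C(s)/R(s) in lowest terms

Hence the answer: (114*s^3 + 83*s^2 + 9*s - 2)/(4*s^6 + 2*s^5 - 20*s^4 - 16*s^3 - 4*s^2 - 10*s - 4)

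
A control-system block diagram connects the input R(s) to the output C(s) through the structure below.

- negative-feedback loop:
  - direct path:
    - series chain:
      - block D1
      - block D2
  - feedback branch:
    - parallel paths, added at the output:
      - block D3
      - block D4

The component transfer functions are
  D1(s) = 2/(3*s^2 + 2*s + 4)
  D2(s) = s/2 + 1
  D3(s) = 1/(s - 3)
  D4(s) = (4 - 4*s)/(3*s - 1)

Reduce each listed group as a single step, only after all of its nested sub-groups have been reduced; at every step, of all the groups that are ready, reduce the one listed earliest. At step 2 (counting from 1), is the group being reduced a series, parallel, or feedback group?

The answer is parallel.

Reasoning:
Step 1 - reduce the series chain D1, D2
Step 2 - add D3, D4 (parallel)
Step 3 - close the feedback loop around (D1*D2), (D3+D4)
So the answer for step 2 is parallel.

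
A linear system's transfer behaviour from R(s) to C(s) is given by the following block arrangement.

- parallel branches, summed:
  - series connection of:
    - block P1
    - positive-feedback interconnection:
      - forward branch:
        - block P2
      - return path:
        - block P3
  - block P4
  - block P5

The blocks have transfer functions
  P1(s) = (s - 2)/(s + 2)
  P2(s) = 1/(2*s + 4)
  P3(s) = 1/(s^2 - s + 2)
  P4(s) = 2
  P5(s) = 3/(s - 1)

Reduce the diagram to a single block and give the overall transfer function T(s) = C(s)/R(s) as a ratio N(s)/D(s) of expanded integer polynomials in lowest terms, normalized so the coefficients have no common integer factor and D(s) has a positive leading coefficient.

The answer is (4*s^5 + 15*s^4 + 10*s^3 + 25*s^2 + 27*s + 18)/(2*s^5 + 4*s^4 - 2*s^3 + 3*s^2 + 7*s - 14).

Reasoning:
Step 1: feedback reduction of P2, P3, giving (s^2 - s + 2)/(2*s^3 + 2*s^2 + 7)
Step 2: reduce the series chain P1, [P2/(1-P2*P3)], giving (s^3 - 3*s^2 + 4*s - 4)/(2*s^4 + 6*s^3 + 4*s^2 + 7*s + 14)
Step 3: add (P1*[P2/(1-P2*P3)]), P4, P5 (parallel), which is the overall transfer function T(s) = C(s)/R(s) in lowest terms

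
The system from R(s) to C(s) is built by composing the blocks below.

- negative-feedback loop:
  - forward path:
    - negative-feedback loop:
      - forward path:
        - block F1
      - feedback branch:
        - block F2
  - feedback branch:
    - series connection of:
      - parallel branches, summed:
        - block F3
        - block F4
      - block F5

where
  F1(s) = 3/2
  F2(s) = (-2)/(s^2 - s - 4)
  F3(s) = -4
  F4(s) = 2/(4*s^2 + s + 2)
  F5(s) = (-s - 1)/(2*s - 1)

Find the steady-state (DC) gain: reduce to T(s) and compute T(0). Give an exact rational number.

Answer: -6/11

Working:
Step 1. close the feedback loop around F1, F2: (3*s^2 - 3*s - 12)/(2*s^2 - 2*s - 14)
Step 2. parallel reduction of F3, F4: (-16*s^2 - 4*s - 6)/(4*s^2 + s + 2)
Step 3. series reduction of (F3+F4), F5: (16*s^3 + 20*s^2 + 10*s + 6)/(8*s^3 - 2*s^2 + 3*s - 2)
Step 4. apply the feedback formula to [F1/(1+F1*F2)], ((F3+F4)*F5): (24*s^5 - 30*s^4 - 81*s^3 + 9*s^2 - 30*s + 24)/(64*s^5 - 8*s^4 - 324*s^3 - 234*s^2 - 176*s - 44)
The step-4 result is T(s). Setting s = 0: T(0) = 24/(-44) = -6/11.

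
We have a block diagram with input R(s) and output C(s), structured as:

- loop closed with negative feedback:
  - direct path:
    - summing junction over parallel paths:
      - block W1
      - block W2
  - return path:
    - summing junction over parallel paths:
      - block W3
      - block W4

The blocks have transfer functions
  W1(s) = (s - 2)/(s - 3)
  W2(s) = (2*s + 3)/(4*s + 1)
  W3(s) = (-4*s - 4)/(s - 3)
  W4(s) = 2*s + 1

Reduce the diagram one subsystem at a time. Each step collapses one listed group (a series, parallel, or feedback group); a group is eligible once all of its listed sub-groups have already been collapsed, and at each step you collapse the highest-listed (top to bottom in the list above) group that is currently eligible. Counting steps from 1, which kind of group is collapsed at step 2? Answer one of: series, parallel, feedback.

[1] sum the parallel branches W1, W2
[2] sum the parallel branches W3, W4
[3] close the feedback loop around (W1+W2), (W3+W4)
Step 2: parallel.

Hence the answer: parallel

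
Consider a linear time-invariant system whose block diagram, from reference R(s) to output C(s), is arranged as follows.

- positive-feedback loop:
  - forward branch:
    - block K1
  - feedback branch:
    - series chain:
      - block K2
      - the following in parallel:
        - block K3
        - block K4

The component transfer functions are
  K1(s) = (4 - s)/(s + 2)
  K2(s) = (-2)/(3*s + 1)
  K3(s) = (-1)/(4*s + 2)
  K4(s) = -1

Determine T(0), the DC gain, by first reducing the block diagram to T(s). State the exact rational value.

The answer is -2/5.

Reasoning:
1. add K3, K4 (parallel); result (-4*s - 3)/(4*s + 2)
2. multiply K2, (K3+K4) (series); result (4*s + 3)/(6*s^2 + 5*s + 1)
3. apply the feedback formula to K1, (K2*(K3+K4)); result (-6*s^3 + 19*s^2 + 19*s + 4)/(6*s^3 + 21*s^2 - 2*s - 10)
The step-3 result is T(s). Setting s = 0: T(0) = 4/(-10) = -2/5.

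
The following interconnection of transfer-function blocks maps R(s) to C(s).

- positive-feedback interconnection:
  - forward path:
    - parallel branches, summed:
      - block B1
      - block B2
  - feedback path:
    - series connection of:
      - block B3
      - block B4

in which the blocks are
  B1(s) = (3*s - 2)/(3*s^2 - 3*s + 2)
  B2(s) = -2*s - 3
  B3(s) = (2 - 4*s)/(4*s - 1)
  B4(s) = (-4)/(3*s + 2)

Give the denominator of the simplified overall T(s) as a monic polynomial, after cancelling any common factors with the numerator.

Step 1. parallel reduction of B1, B2, giving (-6*s^3 - 3*s^2 + 8*s - 8)/(3*s^2 - 3*s + 2)
Step 2. series reduction of B3, B4, giving (16*s - 8)/(12*s^2 + 5*s - 2)
Step 3. close the feedback loop around (B1+B2), (B3*B4), giving (-72*s^5 - 66*s^4 + 93*s^3 - 50*s^2 - 56*s + 16)/(132*s^4 - 21*s^3 - 149*s^2 + 208*s - 68)
That last expression is T(s), already simplified. Scaling its denominator by 1/132 (the reciprocal of the leading coefficient) yields the monic denominator.

Hence the answer: s^4 - 7*s^3/44 - 149*s^2/132 + 52*s/33 - 17/33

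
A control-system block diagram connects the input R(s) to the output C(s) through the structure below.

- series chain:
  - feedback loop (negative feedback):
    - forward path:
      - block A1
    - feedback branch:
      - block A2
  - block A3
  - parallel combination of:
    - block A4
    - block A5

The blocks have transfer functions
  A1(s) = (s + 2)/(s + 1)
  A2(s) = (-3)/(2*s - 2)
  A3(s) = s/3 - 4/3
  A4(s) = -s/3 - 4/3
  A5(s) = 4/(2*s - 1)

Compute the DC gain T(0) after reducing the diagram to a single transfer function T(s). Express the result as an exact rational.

Reducing step by step:

(1) apply the feedback formula to A1, A2; result (2*s^2 + 2*s - 4)/(2*s^2 - 3*s - 8)
(2) parallel reduction of A4, A5; result (-2*s^2 - 7*s + 16)/(6*s - 3)
(3) reduce the series chain [A1/(1+A1*A2)], A3, (A4+A5); result (-4*s^5 - 2*s^4 + 98*s^3 - 44*s^2 - 304*s + 256)/(36*s^3 - 72*s^2 - 117*s + 72)
The step-3 result is T(s). Setting s = 0: T(0) = 256/72 = 32/9.

Answer: 32/9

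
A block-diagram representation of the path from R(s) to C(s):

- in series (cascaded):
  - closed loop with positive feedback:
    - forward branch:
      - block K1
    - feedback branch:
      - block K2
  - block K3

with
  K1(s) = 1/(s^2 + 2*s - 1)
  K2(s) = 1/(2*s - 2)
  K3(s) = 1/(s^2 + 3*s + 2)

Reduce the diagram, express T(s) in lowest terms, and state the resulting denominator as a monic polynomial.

First reduce the diagram to T(s).

Step 1 - feedback reduction of K1, K2 -> (2*s - 2)/(2*s^3 + 2*s^2 - 6*s + 1)
Step 2 - series reduction of [K1/(1-K1*K2)], K3 -> (2*s - 2)/(2*s^5 + 8*s^4 + 4*s^3 - 13*s^2 - 9*s + 2)
That last expression is T(s), already simplified. Scaling its denominator by 1/2 (the reciprocal of the leading coefficient) yields the monic denominator.

Answer: s^5 + 4*s^4 + 2*s^3 - 13*s^2/2 - 9*s/2 + 1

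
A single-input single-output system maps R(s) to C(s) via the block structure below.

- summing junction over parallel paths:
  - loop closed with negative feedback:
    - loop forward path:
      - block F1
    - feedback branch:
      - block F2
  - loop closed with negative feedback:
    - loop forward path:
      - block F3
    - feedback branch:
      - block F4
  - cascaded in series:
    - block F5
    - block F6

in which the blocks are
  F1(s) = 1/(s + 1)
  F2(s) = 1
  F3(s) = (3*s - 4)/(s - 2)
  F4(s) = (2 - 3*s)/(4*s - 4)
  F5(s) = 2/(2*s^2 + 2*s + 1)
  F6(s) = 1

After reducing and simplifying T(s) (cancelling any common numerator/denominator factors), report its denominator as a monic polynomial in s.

The answer is s^5 + 9*s^4/5 - 11*s^3/10 - 2*s^2 - 6*s/5.

Reasoning:
(1) feedback reduction of F1, F2, giving 1/(s + 2)
(2) feedback reduction of F3, F4, giving (-12*s^2 + 28*s - 16)/(5*s^2 - 6*s)
(3) multiply F5, F6 (series), giving 2/(2*s^2 + 2*s + 1)
(4) add [F1/(1+F1*F2)], [F3/(1+F3*F4)], (F5*F6) (parallel), giving (-24*s^5 - 6*s^4 + 84*s^3 + 21*s^2 - 54*s - 32)/(10*s^5 + 18*s^4 - 11*s^3 - 20*s^2 - 12*s)
The result of step 4 is T(s) in lowest terms. Its denominator has leading coefficient 10; dividing the denominator through by 10 makes it monic.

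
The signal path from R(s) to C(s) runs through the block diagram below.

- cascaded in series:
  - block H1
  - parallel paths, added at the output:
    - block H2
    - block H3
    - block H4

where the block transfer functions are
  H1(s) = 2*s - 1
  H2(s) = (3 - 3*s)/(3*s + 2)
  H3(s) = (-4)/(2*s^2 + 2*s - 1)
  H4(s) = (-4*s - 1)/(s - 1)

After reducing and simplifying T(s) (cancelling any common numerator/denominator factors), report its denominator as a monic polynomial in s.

Step 1. combine H2, H3, H4 in parallel: (-30*s^4 - 40*s^3 - 17*s^2 - s + 13)/(6*s^4 + 4*s^3 - 9*s^2 - 3*s + 2)
Step 2. reduce the series chain H1, (H2+H3+H4): (-60*s^5 - 50*s^4 + 6*s^3 + 15*s^2 + 27*s - 13)/(6*s^4 + 4*s^3 - 9*s^2 - 3*s + 2)
No further cancellation is possible in the step-2 result, so that is T(s). Its denominator becomes monic after dividing by the leading coefficient 6.

Therefore the answer is s^4 + 2*s^3/3 - 3*s^2/2 - s/2 + 1/3.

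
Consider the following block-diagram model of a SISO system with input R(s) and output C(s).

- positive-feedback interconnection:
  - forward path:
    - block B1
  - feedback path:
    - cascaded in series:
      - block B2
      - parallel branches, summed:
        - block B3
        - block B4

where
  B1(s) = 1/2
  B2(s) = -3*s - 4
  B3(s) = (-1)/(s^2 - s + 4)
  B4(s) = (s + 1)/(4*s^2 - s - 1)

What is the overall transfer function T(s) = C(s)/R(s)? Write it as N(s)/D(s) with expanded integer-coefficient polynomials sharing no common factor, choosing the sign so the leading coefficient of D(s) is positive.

Step 1: add B3, B4 (parallel): (s^3 - 4*s^2 + 4*s + 5)/(4*s^4 - 5*s^3 + 16*s^2 - 3*s - 4)
Step 2: series reduction of B2, (B3+B4): (-3*s^4 + 8*s^3 + 4*s^2 - 31*s - 20)/(4*s^4 - 5*s^3 + 16*s^2 - 3*s - 4)
Step 3: collapse the loop (B1 forward, (B2*(B3+B4)) return) - this is the overall T(s), already in the required normalized form

Therefore the answer is (4*s^4 - 5*s^3 + 16*s^2 - 3*s - 4)/(11*s^4 - 18*s^3 + 28*s^2 + 25*s + 12).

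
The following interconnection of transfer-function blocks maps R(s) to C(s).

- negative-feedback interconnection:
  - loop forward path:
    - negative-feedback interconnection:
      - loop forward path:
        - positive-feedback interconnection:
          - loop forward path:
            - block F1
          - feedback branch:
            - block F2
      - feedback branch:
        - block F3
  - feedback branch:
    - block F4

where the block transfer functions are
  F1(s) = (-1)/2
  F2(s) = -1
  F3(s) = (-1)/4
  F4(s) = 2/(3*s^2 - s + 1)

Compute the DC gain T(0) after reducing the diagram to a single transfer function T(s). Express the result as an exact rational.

[1] feedback reduction of F1, F2 gives -1
[2] apply the feedback formula to [F1/(1-F1*F2)], F3 gives (-4)/5
[3] close the feedback loop around [[F1/(1-F1*F2)]/(1+[F1/(1-F1*F2)]*F3)], F4 gives (-12*s^2 + 4*s - 4)/(15*s^2 - 5*s - 3)
That last expression is T(s); at s = 0 only the constant terms survive, so T(0) = -4/(-3) = 4/3.

Therefore the answer is 4/3.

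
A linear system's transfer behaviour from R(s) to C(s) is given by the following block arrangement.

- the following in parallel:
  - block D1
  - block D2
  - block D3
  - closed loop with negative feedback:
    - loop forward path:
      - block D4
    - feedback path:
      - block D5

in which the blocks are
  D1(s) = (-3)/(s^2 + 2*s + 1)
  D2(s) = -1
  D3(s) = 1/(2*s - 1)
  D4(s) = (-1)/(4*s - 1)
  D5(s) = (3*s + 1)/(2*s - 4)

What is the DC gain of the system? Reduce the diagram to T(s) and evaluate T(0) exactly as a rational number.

Reducing step by step:

1. feedback reduction of D4, D5, giving (4 - 2*s)/(8*s^2 - 21*s + 3)
2. reduce the parallel group D1, D2, D3, [D4/(1+D4*D5)], giving (-16*s^5 + 22*s^4 + 6*s^3 + 130*s^2 - 115*s + 11)/(16*s^5 - 18*s^4 - 57*s^3 + s^2 + 21*s - 3)
That last expression is T(s); at s = 0 only the constant terms survive, so T(0) = 11/(-3) = -11/3.

Answer: -11/3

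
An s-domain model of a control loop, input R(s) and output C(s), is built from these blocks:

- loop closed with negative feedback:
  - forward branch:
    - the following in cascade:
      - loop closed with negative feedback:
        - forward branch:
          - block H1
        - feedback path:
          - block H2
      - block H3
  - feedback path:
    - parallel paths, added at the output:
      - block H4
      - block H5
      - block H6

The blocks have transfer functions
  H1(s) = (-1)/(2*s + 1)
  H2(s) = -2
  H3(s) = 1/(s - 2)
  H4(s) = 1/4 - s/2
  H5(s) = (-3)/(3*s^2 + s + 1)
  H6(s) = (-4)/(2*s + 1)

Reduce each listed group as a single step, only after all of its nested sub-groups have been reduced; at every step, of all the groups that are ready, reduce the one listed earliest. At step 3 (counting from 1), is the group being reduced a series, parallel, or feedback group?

Step 1. reduce the feedback loop with forward H1 and return H2
Step 2. series reduction of [H1/(1+H1*H2)], H3
Step 3. reduce the parallel group H4, H5, H6
Step 4. feedback reduction of ([H1/(1+H1*H2)]*H3), (H4+H5+H6)
The group at step 3 is a parallel group.

Answer: parallel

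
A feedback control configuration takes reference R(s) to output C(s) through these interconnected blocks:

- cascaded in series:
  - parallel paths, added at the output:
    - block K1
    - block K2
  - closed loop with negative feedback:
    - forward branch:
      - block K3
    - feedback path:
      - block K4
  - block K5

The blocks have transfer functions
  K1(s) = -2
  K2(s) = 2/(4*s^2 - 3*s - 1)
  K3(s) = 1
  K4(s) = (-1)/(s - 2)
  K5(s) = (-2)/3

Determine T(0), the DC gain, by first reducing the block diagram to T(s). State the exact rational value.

[1] parallel reduction of K1, K2, giving (-8*s^2 + 6*s + 4)/(4*s^2 - 3*s - 1)
[2] feedback reduction of K3, K4, giving (s - 2)/(s - 3)
[3] reduce the series chain (K1+K2), [K3/(1+K3*K4)], K5, giving (16*s^3 - 44*s^2 + 16*s + 16)/(12*s^3 - 45*s^2 + 24*s + 9)
Evaluating the step-3 result (the overall T(s)) at s = 0 gives T(0) = 16/9.

Final answer: 16/9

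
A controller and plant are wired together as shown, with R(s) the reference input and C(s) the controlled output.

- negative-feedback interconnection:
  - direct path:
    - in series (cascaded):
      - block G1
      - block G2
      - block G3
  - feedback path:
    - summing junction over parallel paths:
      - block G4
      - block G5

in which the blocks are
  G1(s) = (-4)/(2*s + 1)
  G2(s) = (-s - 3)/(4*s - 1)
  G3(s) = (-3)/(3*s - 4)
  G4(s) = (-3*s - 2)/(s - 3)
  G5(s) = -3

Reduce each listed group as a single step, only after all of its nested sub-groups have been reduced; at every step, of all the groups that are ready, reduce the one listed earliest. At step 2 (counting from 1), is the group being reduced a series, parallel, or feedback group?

The answer is parallel.

Reasoning:
Step 1: series reduction of G1, G2, G3
Step 2: combine G4, G5 in parallel
Step 3: feedback reduction of (G1*G2*G3), (G4+G5)
At step 2 the group reduced is parallel.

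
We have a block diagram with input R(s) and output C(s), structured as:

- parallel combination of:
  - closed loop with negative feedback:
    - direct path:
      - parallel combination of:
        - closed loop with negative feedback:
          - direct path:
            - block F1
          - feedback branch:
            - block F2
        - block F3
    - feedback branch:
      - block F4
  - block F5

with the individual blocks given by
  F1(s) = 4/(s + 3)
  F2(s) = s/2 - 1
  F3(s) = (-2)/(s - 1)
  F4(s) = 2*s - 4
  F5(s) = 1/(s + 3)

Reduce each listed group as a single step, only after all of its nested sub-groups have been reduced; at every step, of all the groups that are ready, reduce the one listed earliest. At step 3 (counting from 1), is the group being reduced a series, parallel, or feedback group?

Step 1: close the feedback loop around F1, F2
Step 2: parallel reduction of [F1/(1+F1*F2)], F3
Step 3: close the feedback loop around ([F1/(1+F1*F2)]+F3), F4
Step 4: combine [([F1/(1+F1*F2)]+F3)/(1+([F1/(1+F1*F2)]+F3)*F4)], F5 in parallel
So the answer for step 3 is feedback.

Answer: feedback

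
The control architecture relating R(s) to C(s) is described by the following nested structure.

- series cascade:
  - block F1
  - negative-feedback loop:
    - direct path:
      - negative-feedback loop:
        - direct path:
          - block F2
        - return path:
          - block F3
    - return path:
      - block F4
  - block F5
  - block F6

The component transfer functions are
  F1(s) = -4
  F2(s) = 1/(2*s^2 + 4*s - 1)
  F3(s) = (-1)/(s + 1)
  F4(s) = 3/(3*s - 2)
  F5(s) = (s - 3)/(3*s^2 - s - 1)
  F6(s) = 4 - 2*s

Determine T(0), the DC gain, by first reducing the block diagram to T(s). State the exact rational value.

(1) close the feedback loop around F2, F3 -> (s + 1)/(2*s^3 + 6*s^2 + 3*s - 2)
(2) collapse the loop ([F2/(1+F2*F3)] forward, F4 return) -> (3*s^2 + s - 2)/(6*s^4 + 14*s^3 - 3*s^2 - 9*s + 7)
(3) cascade F1, [[F2/(1+F2*F3)]/(1+[F2/(1+F2*F3)]*F4)], F5, F6 -> (24*s^4 - 112*s^3 + 88*s^2 + 128*s - 96)/(18*s^6 + 36*s^5 - 29*s^4 - 38*s^3 + 33*s^2 + 2*s - 7)
Evaluating the step-3 result (the overall T(s)) at s = 0 gives T(0) = -96/(-7) = 96/7.

Therefore the answer is 96/7.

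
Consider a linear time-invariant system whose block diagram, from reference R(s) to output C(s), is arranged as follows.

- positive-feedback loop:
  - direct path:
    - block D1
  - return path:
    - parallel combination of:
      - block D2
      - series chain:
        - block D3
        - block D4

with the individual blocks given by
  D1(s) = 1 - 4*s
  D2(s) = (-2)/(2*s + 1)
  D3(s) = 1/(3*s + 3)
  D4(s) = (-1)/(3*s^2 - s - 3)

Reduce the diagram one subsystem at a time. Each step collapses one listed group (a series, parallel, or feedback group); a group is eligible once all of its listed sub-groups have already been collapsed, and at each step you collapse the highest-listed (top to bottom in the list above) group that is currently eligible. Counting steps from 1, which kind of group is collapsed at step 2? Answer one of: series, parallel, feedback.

The answer is parallel.

Reasoning:
Step 1. multiply D3, D4 (series)
Step 2. sum the parallel branches D2, (D3*D4)
Step 3. apply the feedback formula to D1, (D2+(D3*D4))
The group at step 2 is a parallel group.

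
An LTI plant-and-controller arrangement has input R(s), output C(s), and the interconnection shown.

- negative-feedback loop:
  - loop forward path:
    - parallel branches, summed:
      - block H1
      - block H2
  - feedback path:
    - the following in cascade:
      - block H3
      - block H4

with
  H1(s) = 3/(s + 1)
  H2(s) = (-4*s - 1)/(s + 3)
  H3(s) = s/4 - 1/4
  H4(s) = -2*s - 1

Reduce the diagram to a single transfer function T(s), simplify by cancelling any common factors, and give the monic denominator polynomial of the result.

Reducing step by step:

(1) parallel reduction of H1, H2; result (-4*s^2 - 2*s + 8)/(s^2 + 4*s + 3)
(2) combine H3, H4 in series; result -s^2/2 + s/4 + 1/4
(3) collapse the loop ((H1+H2) forward, (H3*H4) return); result (-8*s^2 - 4*s + 16)/(4*s^4 - 9*s^2 + 11*s + 10)
No further cancellation is possible in the step-3 result, so that is T(s). Its denominator becomes monic after dividing by the leading coefficient 4.

Answer: s^4 - 9*s^2/4 + 11*s/4 + 5/2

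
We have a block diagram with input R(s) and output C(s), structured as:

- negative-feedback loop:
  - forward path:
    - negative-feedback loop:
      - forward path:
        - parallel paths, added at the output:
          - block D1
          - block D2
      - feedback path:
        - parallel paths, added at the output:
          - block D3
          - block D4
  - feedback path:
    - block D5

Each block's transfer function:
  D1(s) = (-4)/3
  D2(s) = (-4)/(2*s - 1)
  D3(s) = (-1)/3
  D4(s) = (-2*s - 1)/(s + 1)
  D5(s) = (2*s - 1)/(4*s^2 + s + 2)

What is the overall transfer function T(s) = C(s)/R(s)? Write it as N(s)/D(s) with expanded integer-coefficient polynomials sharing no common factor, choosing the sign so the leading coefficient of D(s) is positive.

Step 1 - parallel reduction of D1, D2: (-8*s - 8)/(6*s - 3)
Step 2 - reduce the parallel group D3, D4: (-7*s - 4)/(3*s + 3)
Step 3 - close the feedback loop around (D1+D2), (D3+D4): (-24*s - 24)/(74*s + 23)
Step 4 - close the feedback loop around [(D1+D2)/(1+(D1+D2)*(D3+D4))], D5, giving the overall T(s)

Hence the answer: (-96*s^3 - 120*s^2 - 72*s - 48)/(296*s^3 + 118*s^2 + 147*s + 70)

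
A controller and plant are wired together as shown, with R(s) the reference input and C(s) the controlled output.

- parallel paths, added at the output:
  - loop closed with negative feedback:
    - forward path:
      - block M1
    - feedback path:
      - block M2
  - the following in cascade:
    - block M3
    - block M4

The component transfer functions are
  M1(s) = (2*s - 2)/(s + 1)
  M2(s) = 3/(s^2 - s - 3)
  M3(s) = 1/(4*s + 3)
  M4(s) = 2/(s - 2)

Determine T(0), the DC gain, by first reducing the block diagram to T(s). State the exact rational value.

Answer: -1

Working:
Step 1: collapse the loop (M1 forward, M2 return) gives (2*s^3 - 4*s^2 - 4*s + 6)/(s^3 + 2*s - 9)
Step 2: series reduction of M3, M4 gives 2/(4*s^2 - 5*s - 6)
Step 3: combine [M1/(1+M1*M2)], (M3*M4) in parallel gives (8*s^5 - 26*s^4 - 6*s^3 + 68*s^2 - 2*s - 54)/(4*s^5 - 5*s^4 + 2*s^3 - 46*s^2 + 33*s + 54)
The step-3 result is T(s). Setting s = 0: T(0) = -54/54 = -1.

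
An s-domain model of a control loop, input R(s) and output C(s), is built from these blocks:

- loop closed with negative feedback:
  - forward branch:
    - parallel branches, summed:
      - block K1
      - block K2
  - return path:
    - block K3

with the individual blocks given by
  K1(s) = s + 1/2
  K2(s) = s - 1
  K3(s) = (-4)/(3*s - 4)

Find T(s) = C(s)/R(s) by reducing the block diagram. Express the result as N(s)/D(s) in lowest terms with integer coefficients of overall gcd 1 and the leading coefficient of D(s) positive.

Step 1 - parallel reduction of K1, K2, giving 2*s - 1/2
Step 2 - collapse the loop ((K1+K2) forward, K3 return), giving the overall T(s)

Final answer: (-12*s^2 + 19*s - 4)/(10*s + 4)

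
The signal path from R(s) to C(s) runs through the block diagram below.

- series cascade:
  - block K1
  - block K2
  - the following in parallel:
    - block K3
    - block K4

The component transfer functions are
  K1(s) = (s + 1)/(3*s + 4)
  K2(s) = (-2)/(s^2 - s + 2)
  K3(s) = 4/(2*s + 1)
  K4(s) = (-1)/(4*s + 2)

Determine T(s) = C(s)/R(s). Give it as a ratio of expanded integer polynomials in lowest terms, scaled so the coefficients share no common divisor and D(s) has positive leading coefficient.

Reducing step by step:

[1] parallel reduction of K3, K4 = 7/(4*s + 2)
[2] reduce the series chain K1, K2, (K3+K4); the result is T(s) itself (integer coefficients, no common factor, positive leading denominator coefficient)

Answer: (-7*s - 7)/(6*s^4 + 5*s^3 + 5*s^2 + 18*s + 8)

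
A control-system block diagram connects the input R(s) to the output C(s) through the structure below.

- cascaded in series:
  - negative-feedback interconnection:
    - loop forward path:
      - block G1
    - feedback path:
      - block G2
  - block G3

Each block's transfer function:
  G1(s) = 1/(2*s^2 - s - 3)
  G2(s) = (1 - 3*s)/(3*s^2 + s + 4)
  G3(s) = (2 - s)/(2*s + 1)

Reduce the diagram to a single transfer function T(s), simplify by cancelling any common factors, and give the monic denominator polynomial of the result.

The answer is s^5 + s^4/3 - 5*s^3/12 - 11*s^2/6 - 8*s/3 - 11/12.

Reasoning:
(1) close the feedback loop around G1, G2: (3*s^2 + s + 4)/(6*s^4 - s^3 - 2*s^2 - 10*s - 11)
(2) reduce the series chain [G1/(1+G1*G2)], G3: (-3*s^3 + 5*s^2 - 2*s + 8)/(12*s^5 + 4*s^4 - 5*s^3 - 22*s^2 - 32*s - 11)
That last expression is T(s), already simplified. Scaling its denominator by 1/12 (the reciprocal of the leading coefficient) yields the monic denominator.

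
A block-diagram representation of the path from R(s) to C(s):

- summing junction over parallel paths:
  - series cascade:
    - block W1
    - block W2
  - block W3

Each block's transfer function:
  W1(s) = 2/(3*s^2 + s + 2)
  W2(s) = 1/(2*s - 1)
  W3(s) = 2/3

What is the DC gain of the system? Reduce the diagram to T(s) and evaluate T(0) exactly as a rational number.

Step 1 - multiply W1, W2 (series); result 2/(6*s^3 - s^2 + 3*s - 2)
Step 2 - add (W1*W2), W3 (parallel); result (12*s^3 - 2*s^2 + 6*s + 2)/(18*s^3 - 3*s^2 + 9*s - 6)
DC gain: substitute s = 0 into T(s) from step 2: T(0) = 2/(-6) = -1/3.

Therefore the answer is -1/3.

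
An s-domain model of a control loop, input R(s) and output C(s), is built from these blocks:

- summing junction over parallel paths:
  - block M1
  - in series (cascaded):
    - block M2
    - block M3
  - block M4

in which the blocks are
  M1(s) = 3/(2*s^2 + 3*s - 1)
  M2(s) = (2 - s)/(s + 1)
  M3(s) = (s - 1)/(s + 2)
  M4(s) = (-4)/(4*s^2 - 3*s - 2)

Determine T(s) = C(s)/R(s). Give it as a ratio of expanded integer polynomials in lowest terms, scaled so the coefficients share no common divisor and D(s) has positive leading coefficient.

First reduce the diagram to T(s).

1. series reduction of M2, M3 -> (-s^2 + 3*s - 2)/(s^2 + 3*s + 2)
2. reduce the parallel group M1, (M2*M3), M4 - this is the overall T(s), already in the required normalized form

Answer: (-8*s^6 + 18*s^5 + 23*s^4 - 69*s^3 - 34*s^2 - 36*s - 8)/(8*s^6 + 30*s^5 + 17*s^4 - 42*s^3 - 41*s^2 + 4)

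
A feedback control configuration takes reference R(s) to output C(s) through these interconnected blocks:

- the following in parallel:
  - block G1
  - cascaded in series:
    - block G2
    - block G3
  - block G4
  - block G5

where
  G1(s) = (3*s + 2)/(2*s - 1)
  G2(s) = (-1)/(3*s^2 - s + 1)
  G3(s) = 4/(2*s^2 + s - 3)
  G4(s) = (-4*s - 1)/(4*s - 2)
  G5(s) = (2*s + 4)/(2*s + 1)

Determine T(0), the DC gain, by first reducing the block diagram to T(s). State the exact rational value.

First reduce the diagram to T(s).

(1) reduce the series chain G2, G3, giving (-4)/(6*s^4 + s^3 - 8*s^2 + 4*s - 3)
(2) parallel reduction of G1, (G2*G3), G4, G5, giving (72*s^6 + 132*s^5 - 106*s^4 - 117*s^3 + 52*s^2 - 80*s + 23)/(48*s^6 + 8*s^5 - 76*s^4 + 30*s^3 - 8*s^2 - 8*s + 6)
Evaluating the step-2 result (the overall T(s)) at s = 0 gives T(0) = 23/6.

Answer: 23/6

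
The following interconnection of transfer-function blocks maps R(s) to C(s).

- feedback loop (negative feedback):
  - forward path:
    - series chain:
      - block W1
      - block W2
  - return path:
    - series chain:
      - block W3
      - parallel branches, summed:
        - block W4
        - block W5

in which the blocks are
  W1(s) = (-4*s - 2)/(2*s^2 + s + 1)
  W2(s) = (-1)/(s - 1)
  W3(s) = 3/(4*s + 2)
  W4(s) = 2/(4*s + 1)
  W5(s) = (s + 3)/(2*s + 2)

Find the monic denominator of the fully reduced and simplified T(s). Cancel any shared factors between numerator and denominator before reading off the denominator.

Step 1. multiply W1, W2 (series) gives (4*s + 2)/(2*s^3 - s^2 - 1)
Step 2. combine W4, W5 in parallel gives (4*s^2 + 17*s + 7)/(8*s^2 + 10*s + 2)
Step 3. combine W3, (W4+W5) in series gives (12*s^2 + 51*s + 21)/(32*s^3 + 56*s^2 + 28*s + 4)
Step 4. feedback reduction of (W1*W2), (W3*(W4+W5)) gives (16*s^2 + 20*s + 4)/(8*s^4 + 2*s^3 - 4*s^2 + 3*s + 19)
That last expression is T(s), already simplified. Scaling its denominator by 1/8 (the reciprocal of the leading coefficient) yields the monic denominator.

Therefore the answer is s^4 + s^3/4 - s^2/2 + 3*s/8 + 19/8.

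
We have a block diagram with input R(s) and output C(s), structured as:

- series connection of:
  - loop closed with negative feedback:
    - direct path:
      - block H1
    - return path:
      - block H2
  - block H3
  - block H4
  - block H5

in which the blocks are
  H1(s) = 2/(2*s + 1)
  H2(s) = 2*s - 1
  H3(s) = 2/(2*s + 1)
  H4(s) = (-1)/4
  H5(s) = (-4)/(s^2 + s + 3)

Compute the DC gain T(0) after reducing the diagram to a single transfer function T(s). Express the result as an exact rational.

Step 1 - collapse the loop (H1 forward, H2 return) -> 2/(6*s - 1)
Step 2 - combine [H1/(1+H1*H2)], H3, H4, H5 in series -> 4/(12*s^4 + 16*s^3 + 39*s^2 + 11*s - 3)
The step-2 result is T(s). Setting s = 0: T(0) = 4/(-3) = -4/3.

Therefore the answer is -4/3.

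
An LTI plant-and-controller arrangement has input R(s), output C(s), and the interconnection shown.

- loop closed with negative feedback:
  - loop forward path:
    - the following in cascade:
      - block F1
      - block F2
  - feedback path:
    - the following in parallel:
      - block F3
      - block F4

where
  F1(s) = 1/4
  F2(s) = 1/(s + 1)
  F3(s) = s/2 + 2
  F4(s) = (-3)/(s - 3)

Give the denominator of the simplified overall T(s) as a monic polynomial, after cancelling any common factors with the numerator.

Reducing step by step:

Step 1 - combine F1, F2 in series; result 1/(4*s + 4)
Step 2 - sum the parallel branches F3, F4; result (s^2 + s - 18)/(2*s - 6)
Step 3 - close the feedback loop around (F1*F2), (F3+F4); result (2*s - 6)/(9*s^2 - 15*s - 42)
Step 3 gives the fully reduced T(s), with no common factor left to cancel. The denominator's leading coefficient is 9, so divide each of its coefficients by 9 to get the monic form.

Answer: s^2 - 5*s/3 - 14/3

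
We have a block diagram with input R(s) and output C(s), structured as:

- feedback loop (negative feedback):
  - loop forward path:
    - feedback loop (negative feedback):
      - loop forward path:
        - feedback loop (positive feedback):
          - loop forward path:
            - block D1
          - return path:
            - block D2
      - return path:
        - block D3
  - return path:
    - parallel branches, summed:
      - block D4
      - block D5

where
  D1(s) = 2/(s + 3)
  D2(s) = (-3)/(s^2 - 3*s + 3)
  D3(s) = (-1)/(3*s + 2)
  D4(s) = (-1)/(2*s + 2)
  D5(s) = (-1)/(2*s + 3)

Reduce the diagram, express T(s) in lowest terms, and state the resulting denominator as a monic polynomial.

[1] feedback reduction of D1, D2 -> (2*s^2 - 6*s + 6)/(s^3 - 6*s + 15)
[2] feedback reduction of [D1/(1-D1*D2)], D3 -> (6*s^3 - 14*s^2 + 6*s + 12)/(3*s^4 + 2*s^3 - 20*s^2 + 39*s + 24)
[3] combine D4, D5 in parallel -> (-4*s - 5)/(4*s^2 + 10*s + 6)
[4] reduce the feedback loop with forward [[D1/(1-D1*D2)]/(1+[D1/(1-D1*D2)]*D3)] and return (D4+D5) -> (12*s^5 + 2*s^4 - 40*s^3 + 12*s^2 + 78*s + 36)/(6*s^6 + 19*s^5 - 33*s^4 - 3*s^3 + 206*s^2 + 198*s + 42)
The result of step 4 is T(s) in lowest terms. Its denominator has leading coefficient 6; dividing the denominator through by 6 makes it monic.

Final answer: s^6 + 19*s^5/6 - 11*s^4/2 - s^3/2 + 103*s^2/3 + 33*s + 7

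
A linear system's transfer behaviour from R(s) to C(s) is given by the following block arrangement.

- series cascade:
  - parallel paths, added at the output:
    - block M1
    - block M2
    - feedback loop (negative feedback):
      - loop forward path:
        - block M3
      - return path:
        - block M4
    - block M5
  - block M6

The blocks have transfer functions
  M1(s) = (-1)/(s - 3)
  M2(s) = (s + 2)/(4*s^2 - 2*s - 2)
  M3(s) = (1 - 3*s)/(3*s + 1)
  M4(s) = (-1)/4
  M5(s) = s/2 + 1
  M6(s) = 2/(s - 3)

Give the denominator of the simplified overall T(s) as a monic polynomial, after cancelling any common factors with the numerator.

Step 1. apply the feedback formula to M3, M4 = (4 - 12*s)/(15*s + 3)
Step 2. parallel reduction of M1, M2, [M3/(1+M3*M4)], M5 = (30*s^5 - 87*s^4 - 50*s^3 - 29*s^2 - 2*s + 30)/(60*s^4 - 198*s^3 + 18*s^2 + 102*s + 18)
Step 3. cascade (M1+M2+[M3/(1+M3*M4)]+M5), M6 = (30*s^5 - 87*s^4 - 50*s^3 - 29*s^2 - 2*s + 30)/(30*s^5 - 189*s^4 + 306*s^3 + 24*s^2 - 144*s - 27)
No further cancellation is possible in the step-3 result, so that is T(s). Its denominator becomes monic after dividing by the leading coefficient 30.

Final answer: s^5 - 63*s^4/10 + 51*s^3/5 + 4*s^2/5 - 24*s/5 - 9/10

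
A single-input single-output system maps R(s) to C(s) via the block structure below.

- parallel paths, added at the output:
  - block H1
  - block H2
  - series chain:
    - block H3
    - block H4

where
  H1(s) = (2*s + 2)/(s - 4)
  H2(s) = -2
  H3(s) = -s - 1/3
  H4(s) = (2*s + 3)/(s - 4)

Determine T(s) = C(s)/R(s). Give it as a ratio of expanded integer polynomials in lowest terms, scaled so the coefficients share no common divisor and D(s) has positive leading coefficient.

Reducing step by step:

Step 1. series reduction of H3, H4: (-6*s^2 - 11*s - 3)/(3*s - 12)
Step 2. add H1, H2, (H3*H4) (parallel): this yields T(s), and no further normalization is needed

Answer: (-6*s^2 - 11*s + 27)/(3*s - 12)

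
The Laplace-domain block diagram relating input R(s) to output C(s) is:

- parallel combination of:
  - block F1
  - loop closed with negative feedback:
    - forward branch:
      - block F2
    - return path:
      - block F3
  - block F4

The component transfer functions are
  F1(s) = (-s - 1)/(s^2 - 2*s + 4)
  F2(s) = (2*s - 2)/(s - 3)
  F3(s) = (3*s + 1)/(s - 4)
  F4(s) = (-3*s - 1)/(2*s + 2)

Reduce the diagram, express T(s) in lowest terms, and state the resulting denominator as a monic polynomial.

Answer: s^5 - 18*s^4/7 + 5*s^3 - 4*s^2/7 - 24*s/7 + 40/7

Working:
(1) apply the feedback formula to F2, F3 gives (2*s^2 - 10*s + 8)/(7*s^2 - 11*s + 10)
(2) parallel reduction of F1, [F2/(1+F2*F3)], F4 gives (-17*s^5 + 30*s^4 - 117*s^3 + 102*s^2 - 122*s + 4)/(14*s^5 - 36*s^4 + 70*s^3 - 8*s^2 - 48*s + 80)
The result of step 2 is T(s) in lowest terms. Its denominator has leading coefficient 14; dividing the denominator through by 14 makes it monic.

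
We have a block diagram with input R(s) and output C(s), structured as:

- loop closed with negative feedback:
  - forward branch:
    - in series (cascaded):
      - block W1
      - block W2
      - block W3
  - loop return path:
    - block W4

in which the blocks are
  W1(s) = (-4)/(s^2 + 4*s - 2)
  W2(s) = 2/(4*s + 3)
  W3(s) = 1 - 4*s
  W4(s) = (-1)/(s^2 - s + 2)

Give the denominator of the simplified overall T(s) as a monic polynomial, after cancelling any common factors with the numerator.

Step 1. series reduction of W1, W2, W3 gives (32*s - 8)/(4*s^3 + 19*s^2 + 4*s - 6)
Step 2. feedback reduction of (W1*W2*W3), W4 gives (32*s^3 - 40*s^2 + 72*s - 16)/(4*s^5 + 15*s^4 - 7*s^3 + 28*s^2 - 18*s - 4)
The result of step 2 is T(s) in lowest terms. Its denominator has leading coefficient 4; dividing the denominator through by 4 makes it monic.

Therefore the answer is s^5 + 15*s^4/4 - 7*s^3/4 + 7*s^2 - 9*s/2 - 1.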